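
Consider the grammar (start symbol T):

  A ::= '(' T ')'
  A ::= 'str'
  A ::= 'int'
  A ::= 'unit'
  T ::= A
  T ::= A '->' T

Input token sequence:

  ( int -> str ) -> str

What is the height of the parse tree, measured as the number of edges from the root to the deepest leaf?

5

[T [A ( [T [A int] -> [T [A str]]] )] -> [T [A str]]]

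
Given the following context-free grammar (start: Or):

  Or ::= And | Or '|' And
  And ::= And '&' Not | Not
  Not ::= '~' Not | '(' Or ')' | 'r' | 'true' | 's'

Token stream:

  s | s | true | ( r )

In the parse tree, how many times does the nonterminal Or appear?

5

[Or [Or [Or [Or [And [Not s]]] | [And [Not s]]] | [And [Not true]]] | [And [Not ( [Or [And [Not r]]] )]]]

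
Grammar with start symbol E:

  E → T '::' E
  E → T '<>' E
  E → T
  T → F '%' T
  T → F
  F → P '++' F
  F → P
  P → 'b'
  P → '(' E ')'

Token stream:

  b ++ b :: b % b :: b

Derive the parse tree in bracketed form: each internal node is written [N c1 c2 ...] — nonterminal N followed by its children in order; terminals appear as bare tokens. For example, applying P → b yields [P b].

E
T :: E
F :: E
P ++ F :: E
b ++ F :: E
b ++ P :: E
b ++ b :: E
b ++ b :: T :: E
b ++ b :: F % T :: E
b ++ b :: P % T :: E
b ++ b :: b % T :: E
b ++ b :: b % F :: E
b ++ b :: b % P :: E
b ++ b :: b % b :: E
b ++ b :: b % b :: T
b ++ b :: b % b :: F
b ++ b :: b % b :: P
b ++ b :: b % b :: b

[E [T [F [P b] ++ [F [P b]]]] :: [E [T [F [P b]] % [T [F [P b]]]] :: [E [T [F [P b]]]]]]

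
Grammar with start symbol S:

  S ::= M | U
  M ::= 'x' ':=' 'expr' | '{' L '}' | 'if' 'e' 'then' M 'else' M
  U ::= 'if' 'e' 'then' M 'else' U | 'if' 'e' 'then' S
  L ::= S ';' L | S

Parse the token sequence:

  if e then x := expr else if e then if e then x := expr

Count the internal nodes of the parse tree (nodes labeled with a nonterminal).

[S [U if e then [M x := expr] else [U if e then [S [U if e then [S [M x := expr]]]]]]]

8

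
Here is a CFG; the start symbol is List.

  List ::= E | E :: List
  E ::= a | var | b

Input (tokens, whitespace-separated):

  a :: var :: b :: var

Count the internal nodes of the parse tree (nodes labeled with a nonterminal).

8

[List [E a] :: [List [E var] :: [List [E b] :: [List [E var]]]]]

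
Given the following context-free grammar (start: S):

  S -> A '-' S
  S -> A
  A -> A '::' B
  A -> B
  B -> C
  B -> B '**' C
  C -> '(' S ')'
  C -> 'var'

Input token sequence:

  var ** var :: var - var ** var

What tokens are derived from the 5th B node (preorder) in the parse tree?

[S [A [A [B [B [C var]] ** [C var]]] :: [B [C var]]] - [S [A [B [B [C var]] ** [C var]]]]]

var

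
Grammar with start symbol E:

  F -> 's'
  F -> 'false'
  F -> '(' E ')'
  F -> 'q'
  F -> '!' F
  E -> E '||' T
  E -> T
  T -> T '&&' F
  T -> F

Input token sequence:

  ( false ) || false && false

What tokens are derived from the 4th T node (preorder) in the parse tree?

false

[E [E [T [F ( [E [T [F false]]] )]]] || [T [T [F false]] && [F false]]]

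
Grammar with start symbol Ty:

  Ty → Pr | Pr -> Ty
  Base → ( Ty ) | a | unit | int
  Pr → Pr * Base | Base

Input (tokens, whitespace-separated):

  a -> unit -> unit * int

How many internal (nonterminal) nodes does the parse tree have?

11

[Ty [Pr [Base a]] -> [Ty [Pr [Base unit]] -> [Ty [Pr [Pr [Base unit]] * [Base int]]]]]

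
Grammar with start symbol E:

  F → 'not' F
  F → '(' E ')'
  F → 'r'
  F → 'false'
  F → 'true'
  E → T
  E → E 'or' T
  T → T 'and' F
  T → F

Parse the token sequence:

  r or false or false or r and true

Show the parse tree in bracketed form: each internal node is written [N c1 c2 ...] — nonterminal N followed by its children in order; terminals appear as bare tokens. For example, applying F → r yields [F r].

E
E or T
E or T or T
E or T or T or T
T or T or T or T
F or T or T or T
r or T or T or T
r or F or T or T
r or false or T or T
r or false or F or T
r or false or false or T
r or false or false or T and F
r or false or false or F and F
r or false or false or r and F
r or false or false or r and true

[E [E [E [E [T [F r]]] or [T [F false]]] or [T [F false]]] or [T [T [F r]] and [F true]]]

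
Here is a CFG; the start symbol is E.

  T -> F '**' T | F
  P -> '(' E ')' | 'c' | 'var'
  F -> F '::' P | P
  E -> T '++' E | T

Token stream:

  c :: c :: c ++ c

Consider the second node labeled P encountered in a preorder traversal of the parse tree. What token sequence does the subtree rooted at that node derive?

c

[E [T [F [F [F [P c]] :: [P c]] :: [P c]]] ++ [E [T [F [P c]]]]]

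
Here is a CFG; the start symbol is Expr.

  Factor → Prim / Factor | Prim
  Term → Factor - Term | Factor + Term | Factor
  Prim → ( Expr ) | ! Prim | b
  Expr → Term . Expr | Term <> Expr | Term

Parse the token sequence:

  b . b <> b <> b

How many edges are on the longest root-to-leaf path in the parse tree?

7

[Expr [Term [Factor [Prim b]]] . [Expr [Term [Factor [Prim b]]] <> [Expr [Term [Factor [Prim b]]] <> [Expr [Term [Factor [Prim b]]]]]]]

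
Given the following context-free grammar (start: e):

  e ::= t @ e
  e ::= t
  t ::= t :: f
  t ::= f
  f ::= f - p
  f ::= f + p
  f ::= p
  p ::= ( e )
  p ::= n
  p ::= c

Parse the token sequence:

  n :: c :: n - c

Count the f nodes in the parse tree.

4

[e [t [t [t [f [p n]]] :: [f [p c]]] :: [f [f [p n]] - [p c]]]]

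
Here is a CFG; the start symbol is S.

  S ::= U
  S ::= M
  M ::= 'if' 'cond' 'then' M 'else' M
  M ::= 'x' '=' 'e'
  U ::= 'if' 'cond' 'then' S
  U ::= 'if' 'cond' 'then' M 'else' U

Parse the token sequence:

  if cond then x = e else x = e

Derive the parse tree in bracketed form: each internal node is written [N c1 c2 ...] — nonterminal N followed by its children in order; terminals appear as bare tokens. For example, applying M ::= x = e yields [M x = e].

[S [M if cond then [M x = e] else [M x = e]]]

S
M
if cond then M else M
if cond then x = e else M
if cond then x = e else x = e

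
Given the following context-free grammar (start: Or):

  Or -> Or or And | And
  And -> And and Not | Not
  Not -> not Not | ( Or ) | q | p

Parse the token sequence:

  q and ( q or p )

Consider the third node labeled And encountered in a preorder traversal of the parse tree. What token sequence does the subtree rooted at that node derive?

q

[Or [And [And [Not q]] and [Not ( [Or [Or [And [Not q]]] or [And [Not p]]] )]]]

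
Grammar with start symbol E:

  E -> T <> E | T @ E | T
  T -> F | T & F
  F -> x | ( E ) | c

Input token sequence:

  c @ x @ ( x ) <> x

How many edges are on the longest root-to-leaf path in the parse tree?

[E [T [F c]] @ [E [T [F x]] @ [E [T [F ( [E [T [F x]]] )]] <> [E [T [F x]]]]]]

8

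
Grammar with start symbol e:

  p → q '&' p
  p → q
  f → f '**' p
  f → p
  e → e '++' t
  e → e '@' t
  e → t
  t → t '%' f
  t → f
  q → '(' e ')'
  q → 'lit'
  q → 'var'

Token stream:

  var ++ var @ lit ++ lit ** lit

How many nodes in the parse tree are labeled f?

5

[e [e [e [e [t [f [p [q var]]]]] ++ [t [f [p [q var]]]]] @ [t [f [p [q lit]]]]] ++ [t [f [f [p [q lit]]] ** [p [q lit]]]]]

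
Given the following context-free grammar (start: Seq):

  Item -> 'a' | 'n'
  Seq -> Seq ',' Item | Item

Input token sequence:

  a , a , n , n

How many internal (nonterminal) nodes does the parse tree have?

[Seq [Seq [Seq [Seq [Item a]] , [Item a]] , [Item n]] , [Item n]]

8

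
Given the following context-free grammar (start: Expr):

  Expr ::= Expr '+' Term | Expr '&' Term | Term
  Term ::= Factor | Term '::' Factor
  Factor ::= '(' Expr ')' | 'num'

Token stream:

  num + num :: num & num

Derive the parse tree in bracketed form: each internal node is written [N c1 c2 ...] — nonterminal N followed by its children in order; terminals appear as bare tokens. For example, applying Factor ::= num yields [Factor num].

[Expr [Expr [Expr [Term [Factor num]]] + [Term [Term [Factor num]] :: [Factor num]]] & [Term [Factor num]]]

Expr
Expr & Term
Expr + Term & Term
Term + Term & Term
Factor + Term & Term
num + Term & Term
num + Term :: Factor & Term
num + Factor :: Factor & Term
num + num :: Factor & Term
num + num :: num & Term
num + num :: num & Factor
num + num :: num & num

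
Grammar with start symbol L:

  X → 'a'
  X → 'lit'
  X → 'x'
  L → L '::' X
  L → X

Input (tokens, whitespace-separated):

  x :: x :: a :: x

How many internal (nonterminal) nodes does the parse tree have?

[L [L [L [L [X x]] :: [X x]] :: [X a]] :: [X x]]

8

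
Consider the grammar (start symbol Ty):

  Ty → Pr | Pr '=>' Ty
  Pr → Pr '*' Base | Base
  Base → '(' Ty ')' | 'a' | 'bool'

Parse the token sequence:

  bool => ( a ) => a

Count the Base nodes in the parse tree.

[Ty [Pr [Base bool]] => [Ty [Pr [Base ( [Ty [Pr [Base a]]] )]] => [Ty [Pr [Base a]]]]]

4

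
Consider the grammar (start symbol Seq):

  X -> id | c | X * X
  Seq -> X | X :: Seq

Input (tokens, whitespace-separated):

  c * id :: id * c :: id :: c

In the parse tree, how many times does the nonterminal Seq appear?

4

[Seq [X [X c] * [X id]] :: [Seq [X [X id] * [X c]] :: [Seq [X id] :: [Seq [X c]]]]]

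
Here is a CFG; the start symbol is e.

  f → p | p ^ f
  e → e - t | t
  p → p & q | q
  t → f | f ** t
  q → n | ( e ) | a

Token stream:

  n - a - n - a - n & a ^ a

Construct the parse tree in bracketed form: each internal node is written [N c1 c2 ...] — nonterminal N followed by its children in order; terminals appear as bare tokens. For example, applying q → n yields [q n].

[e [e [e [e [e [t [f [p [q n]]]]] - [t [f [p [q a]]]]] - [t [f [p [q n]]]]] - [t [f [p [q a]]]]] - [t [f [p [p [q n]] & [q a]] ^ [f [p [q a]]]]]]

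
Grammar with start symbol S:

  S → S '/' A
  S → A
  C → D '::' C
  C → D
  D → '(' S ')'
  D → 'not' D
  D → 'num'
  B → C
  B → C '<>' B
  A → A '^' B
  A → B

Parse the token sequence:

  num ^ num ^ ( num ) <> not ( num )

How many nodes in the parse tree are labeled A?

[S [A [A [A [B [C [D num]]]] ^ [B [C [D num]]]] ^ [B [C [D ( [S [A [B [C [D num]]]]] )]] <> [B [C [D not [D ( [S [A [B [C [D num]]]]] )]]]]]]]

5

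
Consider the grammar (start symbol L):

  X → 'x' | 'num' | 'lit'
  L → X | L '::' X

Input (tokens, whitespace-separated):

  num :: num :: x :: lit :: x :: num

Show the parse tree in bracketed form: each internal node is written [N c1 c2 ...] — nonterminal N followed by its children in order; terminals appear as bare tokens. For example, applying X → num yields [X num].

[L [L [L [L [L [L [X num]] :: [X num]] :: [X x]] :: [X lit]] :: [X x]] :: [X num]]

L
L :: X
L :: X :: X
L :: X :: X :: X
L :: X :: X :: X :: X
L :: X :: X :: X :: X :: X
X :: X :: X :: X :: X :: X
num :: X :: X :: X :: X :: X
num :: num :: X :: X :: X :: X
num :: num :: x :: X :: X :: X
num :: num :: x :: lit :: X :: X
num :: num :: x :: lit :: x :: X
num :: num :: x :: lit :: x :: num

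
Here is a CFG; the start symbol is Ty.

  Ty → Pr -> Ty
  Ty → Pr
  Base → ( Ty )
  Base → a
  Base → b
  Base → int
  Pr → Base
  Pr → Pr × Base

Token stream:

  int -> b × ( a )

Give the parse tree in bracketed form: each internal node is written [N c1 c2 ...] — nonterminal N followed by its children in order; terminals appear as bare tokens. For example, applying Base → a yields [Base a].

[Ty [Pr [Base int]] -> [Ty [Pr [Pr [Base b]] × [Base ( [Ty [Pr [Base a]]] )]]]]

Ty
Pr -> Ty
Base -> Ty
int -> Ty
int -> Pr
int -> Pr × Base
int -> Base × Base
int -> b × Base
int -> b × ( Ty )
int -> b × ( Pr )
int -> b × ( Base )
int -> b × ( a )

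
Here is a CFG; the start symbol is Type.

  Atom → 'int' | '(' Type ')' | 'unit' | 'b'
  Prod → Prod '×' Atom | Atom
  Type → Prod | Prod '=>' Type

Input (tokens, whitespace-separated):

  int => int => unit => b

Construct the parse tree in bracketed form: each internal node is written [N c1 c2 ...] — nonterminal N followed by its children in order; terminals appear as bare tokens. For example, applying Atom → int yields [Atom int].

[Type [Prod [Atom int]] => [Type [Prod [Atom int]] => [Type [Prod [Atom unit]] => [Type [Prod [Atom b]]]]]]

Type
Prod => Type
Atom => Type
int => Type
int => Prod => Type
int => Atom => Type
int => int => Type
int => int => Prod => Type
int => int => Atom => Type
int => int => unit => Type
int => int => unit => Prod
int => int => unit => Atom
int => int => unit => b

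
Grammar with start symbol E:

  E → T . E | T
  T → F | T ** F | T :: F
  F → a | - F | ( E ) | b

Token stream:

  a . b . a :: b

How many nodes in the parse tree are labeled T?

[E [T [F a]] . [E [T [F b]] . [E [T [T [F a]] :: [F b]]]]]

4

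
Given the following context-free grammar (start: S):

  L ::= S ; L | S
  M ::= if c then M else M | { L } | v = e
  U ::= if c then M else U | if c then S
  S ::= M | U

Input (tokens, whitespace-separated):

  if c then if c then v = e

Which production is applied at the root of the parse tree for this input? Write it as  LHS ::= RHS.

S ::= U

[S [U if c then [S [U if c then [S [M v = e]]]]]]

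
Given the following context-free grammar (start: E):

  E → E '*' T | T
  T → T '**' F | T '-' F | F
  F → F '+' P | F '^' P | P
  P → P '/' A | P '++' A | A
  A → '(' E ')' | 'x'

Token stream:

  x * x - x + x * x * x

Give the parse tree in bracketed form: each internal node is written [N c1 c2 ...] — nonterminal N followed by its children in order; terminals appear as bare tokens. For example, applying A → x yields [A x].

[E [E [E [E [T [F [P [A x]]]]] * [T [T [F [P [A x]]]] - [F [F [P [A x]]] + [P [A x]]]]] * [T [F [P [A x]]]]] * [T [F [P [A x]]]]]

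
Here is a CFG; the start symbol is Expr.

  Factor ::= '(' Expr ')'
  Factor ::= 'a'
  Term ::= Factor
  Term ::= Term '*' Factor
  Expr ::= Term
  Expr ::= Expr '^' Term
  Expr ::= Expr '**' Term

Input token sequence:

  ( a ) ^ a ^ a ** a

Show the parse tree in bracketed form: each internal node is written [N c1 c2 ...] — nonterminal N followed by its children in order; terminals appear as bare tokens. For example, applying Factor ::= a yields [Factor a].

Expr
Expr ** Term
Expr ^ Term ** Term
Expr ^ Term ^ Term ** Term
Term ^ Term ^ Term ** Term
Factor ^ Term ^ Term ** Term
( Expr ) ^ Term ^ Term ** Term
( Term ) ^ Term ^ Term ** Term
( Factor ) ^ Term ^ Term ** Term
( a ) ^ Term ^ Term ** Term
( a ) ^ Factor ^ Term ** Term
( a ) ^ a ^ Term ** Term
( a ) ^ a ^ Factor ** Term
( a ) ^ a ^ a ** Term
( a ) ^ a ^ a ** Factor
( a ) ^ a ^ a ** a

[Expr [Expr [Expr [Expr [Term [Factor ( [Expr [Term [Factor a]]] )]]] ^ [Term [Factor a]]] ^ [Term [Factor a]]] ** [Term [Factor a]]]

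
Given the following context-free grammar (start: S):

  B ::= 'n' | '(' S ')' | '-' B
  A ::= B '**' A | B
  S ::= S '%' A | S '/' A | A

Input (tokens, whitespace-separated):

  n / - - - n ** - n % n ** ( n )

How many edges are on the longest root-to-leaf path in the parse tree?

[S [S [S [A [B n]]] / [A [B - [B - [B - [B n]]]] ** [A [B - [B n]]]]] % [A [B n] ** [A [B ( [S [A [B n]]] )]]]]

7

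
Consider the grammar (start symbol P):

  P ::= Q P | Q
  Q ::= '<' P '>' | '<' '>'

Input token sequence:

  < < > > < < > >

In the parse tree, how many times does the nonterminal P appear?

4

[P [Q < [P [Q < >]] >] [P [Q < [P [Q < >]] >]]]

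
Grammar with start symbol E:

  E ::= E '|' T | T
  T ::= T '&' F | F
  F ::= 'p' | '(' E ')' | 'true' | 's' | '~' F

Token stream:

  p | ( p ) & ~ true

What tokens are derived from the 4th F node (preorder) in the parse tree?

[E [E [T [F p]]] | [T [T [F ( [E [T [F p]]] )]] & [F ~ [F true]]]]

~ true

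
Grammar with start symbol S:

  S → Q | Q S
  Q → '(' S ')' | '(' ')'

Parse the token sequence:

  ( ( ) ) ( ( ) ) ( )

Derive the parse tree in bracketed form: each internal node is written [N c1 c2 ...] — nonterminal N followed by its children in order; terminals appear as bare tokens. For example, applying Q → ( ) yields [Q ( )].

[S [Q ( [S [Q ( )]] )] [S [Q ( [S [Q ( )]] )] [S [Q ( )]]]]

S
Q S
( S ) S
( Q ) S
( ( ) ) S
( ( ) ) Q S
( ( ) ) ( S ) S
( ( ) ) ( Q ) S
( ( ) ) ( ( ) ) S
( ( ) ) ( ( ) ) Q
( ( ) ) ( ( ) ) ( )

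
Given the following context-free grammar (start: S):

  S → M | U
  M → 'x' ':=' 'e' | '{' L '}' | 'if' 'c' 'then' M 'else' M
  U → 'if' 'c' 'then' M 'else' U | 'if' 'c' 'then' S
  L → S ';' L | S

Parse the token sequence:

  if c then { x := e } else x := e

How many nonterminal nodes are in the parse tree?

7

[S [M if c then [M { [L [S [M x := e]]] }] else [M x := e]]]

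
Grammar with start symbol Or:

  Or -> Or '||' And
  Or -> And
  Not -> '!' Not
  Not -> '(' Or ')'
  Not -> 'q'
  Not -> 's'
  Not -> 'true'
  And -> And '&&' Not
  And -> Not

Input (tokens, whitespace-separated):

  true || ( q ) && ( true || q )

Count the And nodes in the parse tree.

[Or [Or [And [Not true]]] || [And [And [Not ( [Or [And [Not q]]] )]] && [Not ( [Or [Or [And [Not true]]] || [And [Not q]]] )]]]

6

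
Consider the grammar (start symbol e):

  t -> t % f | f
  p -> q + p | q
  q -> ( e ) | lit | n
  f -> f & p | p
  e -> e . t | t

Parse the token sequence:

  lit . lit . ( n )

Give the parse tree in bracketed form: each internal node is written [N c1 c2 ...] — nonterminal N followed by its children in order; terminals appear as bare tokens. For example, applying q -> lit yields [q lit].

[e [e [e [t [f [p [q lit]]]]] . [t [f [p [q lit]]]]] . [t [f [p [q ( [e [t [f [p [q n]]]]] )]]]]]

e
e . t
e . t . t
t . t . t
f . t . t
p . t . t
q . t . t
lit . t . t
lit . f . t
lit . p . t
lit . q . t
lit . lit . t
lit . lit . f
lit . lit . p
lit . lit . q
lit . lit . ( e )
lit . lit . ( t )
lit . lit . ( f )
lit . lit . ( p )
lit . lit . ( q )
lit . lit . ( n )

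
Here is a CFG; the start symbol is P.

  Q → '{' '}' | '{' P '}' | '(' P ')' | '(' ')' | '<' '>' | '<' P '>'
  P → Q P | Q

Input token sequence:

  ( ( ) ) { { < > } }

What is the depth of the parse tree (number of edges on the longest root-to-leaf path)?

[P [Q ( [P [Q ( )]] )] [P [Q { [P [Q { [P [Q < >]] }]] }]]]

7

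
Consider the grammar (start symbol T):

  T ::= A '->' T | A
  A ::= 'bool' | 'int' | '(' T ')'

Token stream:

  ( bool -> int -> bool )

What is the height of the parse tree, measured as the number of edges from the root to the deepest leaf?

[T [A ( [T [A bool] -> [T [A int] -> [T [A bool]]]] )]]

6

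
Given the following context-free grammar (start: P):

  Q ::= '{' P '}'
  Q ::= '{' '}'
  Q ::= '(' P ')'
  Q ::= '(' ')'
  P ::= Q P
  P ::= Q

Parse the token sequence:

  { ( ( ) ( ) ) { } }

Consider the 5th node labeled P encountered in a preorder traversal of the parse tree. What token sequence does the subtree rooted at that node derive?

[P [Q { [P [Q ( [P [Q ( )] [P [Q ( )]]] )] [P [Q { }]]] }]]

{ }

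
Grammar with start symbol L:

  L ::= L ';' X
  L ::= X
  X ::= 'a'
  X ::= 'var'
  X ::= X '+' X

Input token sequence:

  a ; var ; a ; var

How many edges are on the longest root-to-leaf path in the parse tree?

5

[L [L [L [L [X a]] ; [X var]] ; [X a]] ; [X var]]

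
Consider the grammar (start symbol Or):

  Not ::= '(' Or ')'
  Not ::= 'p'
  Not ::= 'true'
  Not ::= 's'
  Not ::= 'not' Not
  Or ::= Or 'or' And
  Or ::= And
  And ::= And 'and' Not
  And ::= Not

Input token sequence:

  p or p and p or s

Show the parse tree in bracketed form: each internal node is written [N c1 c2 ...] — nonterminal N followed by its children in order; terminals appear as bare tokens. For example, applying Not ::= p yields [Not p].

[Or [Or [Or [And [Not p]]] or [And [And [Not p]] and [Not p]]] or [And [Not s]]]

Or
Or or And
Or or And or And
And or And or And
Not or And or And
p or And or And
p or And and Not or And
p or Not and Not or And
p or p and Not or And
p or p and p or And
p or p and p or Not
p or p and p or s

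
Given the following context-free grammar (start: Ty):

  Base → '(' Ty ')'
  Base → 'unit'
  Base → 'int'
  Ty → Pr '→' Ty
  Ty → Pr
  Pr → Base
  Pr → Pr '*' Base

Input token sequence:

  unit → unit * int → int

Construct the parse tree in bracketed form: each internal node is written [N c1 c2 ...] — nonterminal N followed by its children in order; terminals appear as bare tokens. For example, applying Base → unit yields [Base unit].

Ty
Pr → Ty
Base → Ty
unit → Ty
unit → Pr → Ty
unit → Pr * Base → Ty
unit → Base * Base → Ty
unit → unit * Base → Ty
unit → unit * int → Ty
unit → unit * int → Pr
unit → unit * int → Base
unit → unit * int → int

[Ty [Pr [Base unit]] → [Ty [Pr [Pr [Base unit]] * [Base int]] → [Ty [Pr [Base int]]]]]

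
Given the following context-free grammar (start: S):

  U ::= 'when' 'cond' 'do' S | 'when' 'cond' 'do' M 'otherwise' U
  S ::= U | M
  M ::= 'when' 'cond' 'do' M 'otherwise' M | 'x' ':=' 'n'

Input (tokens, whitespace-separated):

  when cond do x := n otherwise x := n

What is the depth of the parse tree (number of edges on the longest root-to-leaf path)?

[S [M when cond do [M x := n] otherwise [M x := n]]]

3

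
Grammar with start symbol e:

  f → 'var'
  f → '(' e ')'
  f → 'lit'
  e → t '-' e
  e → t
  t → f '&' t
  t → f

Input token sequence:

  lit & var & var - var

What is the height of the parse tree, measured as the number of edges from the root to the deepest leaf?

[e [t [f lit] & [t [f var] & [t [f var]]]] - [e [t [f var]]]]

5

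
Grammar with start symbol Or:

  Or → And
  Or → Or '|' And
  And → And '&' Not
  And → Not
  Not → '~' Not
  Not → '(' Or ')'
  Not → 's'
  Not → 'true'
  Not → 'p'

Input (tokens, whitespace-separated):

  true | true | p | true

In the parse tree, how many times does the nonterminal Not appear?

4

[Or [Or [Or [Or [And [Not true]]] | [And [Not true]]] | [And [Not p]]] | [And [Not true]]]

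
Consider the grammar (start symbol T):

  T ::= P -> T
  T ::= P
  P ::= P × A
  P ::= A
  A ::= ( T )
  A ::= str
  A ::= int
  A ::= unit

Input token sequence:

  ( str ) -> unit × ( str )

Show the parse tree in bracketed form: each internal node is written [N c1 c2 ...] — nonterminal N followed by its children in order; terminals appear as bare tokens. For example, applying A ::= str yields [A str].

[T [P [A ( [T [P [A str]]] )]] -> [T [P [P [A unit]] × [A ( [T [P [A str]]] )]]]]

T
P -> T
A -> T
( T ) -> T
( P ) -> T
( A ) -> T
( str ) -> T
( str ) -> P
( str ) -> P × A
( str ) -> A × A
( str ) -> unit × A
( str ) -> unit × ( T )
( str ) -> unit × ( P )
( str ) -> unit × ( A )
( str ) -> unit × ( str )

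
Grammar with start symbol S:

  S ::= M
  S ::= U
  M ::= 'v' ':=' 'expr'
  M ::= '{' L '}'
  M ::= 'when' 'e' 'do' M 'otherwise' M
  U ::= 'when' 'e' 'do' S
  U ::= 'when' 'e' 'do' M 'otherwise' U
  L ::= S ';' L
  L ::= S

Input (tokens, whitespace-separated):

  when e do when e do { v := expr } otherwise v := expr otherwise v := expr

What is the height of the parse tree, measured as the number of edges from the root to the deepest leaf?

[S [M when e do [M when e do [M { [L [S [M v := expr]]] }] otherwise [M v := expr]] otherwise [M v := expr]]]

7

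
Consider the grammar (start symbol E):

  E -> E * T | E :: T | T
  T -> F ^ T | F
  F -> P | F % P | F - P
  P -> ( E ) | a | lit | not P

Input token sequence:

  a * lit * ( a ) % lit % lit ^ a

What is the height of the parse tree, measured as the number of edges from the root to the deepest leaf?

[E [E [E [T [F [P a]]]] * [T [F [P lit]]]] * [T [F [F [F [P ( [E [T [F [P a]]]] )]] % [P lit]] % [P lit]] ^ [T [F [P a]]]]]

10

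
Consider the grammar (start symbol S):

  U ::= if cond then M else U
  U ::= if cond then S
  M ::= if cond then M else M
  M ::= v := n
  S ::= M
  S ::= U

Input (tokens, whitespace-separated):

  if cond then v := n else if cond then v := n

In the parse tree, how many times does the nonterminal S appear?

[S [U if cond then [M v := n] else [U if cond then [S [M v := n]]]]]

2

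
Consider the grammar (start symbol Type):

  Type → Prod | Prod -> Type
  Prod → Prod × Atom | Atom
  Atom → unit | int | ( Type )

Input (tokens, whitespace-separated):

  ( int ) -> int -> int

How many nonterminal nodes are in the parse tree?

12

[Type [Prod [Atom ( [Type [Prod [Atom int]]] )]] -> [Type [Prod [Atom int]] -> [Type [Prod [Atom int]]]]]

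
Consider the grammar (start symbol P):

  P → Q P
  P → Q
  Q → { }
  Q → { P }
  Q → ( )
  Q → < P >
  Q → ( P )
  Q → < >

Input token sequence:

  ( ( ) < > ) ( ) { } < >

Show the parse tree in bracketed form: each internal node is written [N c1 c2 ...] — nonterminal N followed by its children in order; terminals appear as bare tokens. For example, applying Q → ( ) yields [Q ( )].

P
Q P
( P ) P
( Q P ) P
( ( ) P ) P
( ( ) Q ) P
( ( ) < > ) P
( ( ) < > ) Q P
( ( ) < > ) ( ) P
( ( ) < > ) ( ) Q P
( ( ) < > ) ( ) { } P
( ( ) < > ) ( ) { } Q
( ( ) < > ) ( ) { } < >

[P [Q ( [P [Q ( )] [P [Q < >]]] )] [P [Q ( )] [P [Q { }] [P [Q < >]]]]]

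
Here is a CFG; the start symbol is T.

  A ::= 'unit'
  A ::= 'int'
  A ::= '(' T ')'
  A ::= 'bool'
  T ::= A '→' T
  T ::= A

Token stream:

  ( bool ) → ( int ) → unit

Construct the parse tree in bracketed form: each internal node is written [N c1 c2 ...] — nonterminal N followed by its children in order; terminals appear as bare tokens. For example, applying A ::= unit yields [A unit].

[T [A ( [T [A bool]] )] → [T [A ( [T [A int]] )] → [T [A unit]]]]

T
A → T
( T ) → T
( A ) → T
( bool ) → T
( bool ) → A → T
( bool ) → ( T ) → T
( bool ) → ( A ) → T
( bool ) → ( int ) → T
( bool ) → ( int ) → A
( bool ) → ( int ) → unit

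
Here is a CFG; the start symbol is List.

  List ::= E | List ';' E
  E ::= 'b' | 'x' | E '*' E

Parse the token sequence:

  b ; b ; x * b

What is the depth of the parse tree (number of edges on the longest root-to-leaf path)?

4

[List [List [List [E b]] ; [E b]] ; [E [E x] * [E b]]]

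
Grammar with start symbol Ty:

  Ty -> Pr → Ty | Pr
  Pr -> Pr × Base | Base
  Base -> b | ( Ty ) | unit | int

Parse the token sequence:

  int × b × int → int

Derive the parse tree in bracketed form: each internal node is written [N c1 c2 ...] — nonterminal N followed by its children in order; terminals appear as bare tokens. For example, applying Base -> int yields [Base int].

[Ty [Pr [Pr [Pr [Base int]] × [Base b]] × [Base int]] → [Ty [Pr [Base int]]]]

Ty
Pr → Ty
Pr × Base → Ty
Pr × Base × Base → Ty
Base × Base × Base → Ty
int × Base × Base → Ty
int × b × Base → Ty
int × b × int → Ty
int × b × int → Pr
int × b × int → Base
int × b × int → int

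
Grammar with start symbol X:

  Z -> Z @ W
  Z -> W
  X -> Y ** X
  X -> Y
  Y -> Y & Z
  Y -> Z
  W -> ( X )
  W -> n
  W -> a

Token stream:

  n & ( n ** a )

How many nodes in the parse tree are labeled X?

3

[X [Y [Y [Z [W n]]] & [Z [W ( [X [Y [Z [W n]]] ** [X [Y [Z [W a]]]]] )]]]]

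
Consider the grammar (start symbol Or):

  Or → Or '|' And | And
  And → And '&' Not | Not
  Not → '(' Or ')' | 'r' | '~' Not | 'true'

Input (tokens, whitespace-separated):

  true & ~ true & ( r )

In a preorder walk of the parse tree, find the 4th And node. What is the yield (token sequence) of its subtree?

[Or [And [And [And [Not true]] & [Not ~ [Not true]]] & [Not ( [Or [And [Not r]]] )]]]

r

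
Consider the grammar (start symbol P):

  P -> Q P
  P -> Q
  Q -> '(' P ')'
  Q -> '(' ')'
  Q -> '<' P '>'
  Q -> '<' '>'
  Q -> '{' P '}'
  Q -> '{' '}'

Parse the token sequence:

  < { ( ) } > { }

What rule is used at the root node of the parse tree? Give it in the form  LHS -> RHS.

[P [Q < [P [Q { [P [Q ( )]] }]] >] [P [Q { }]]]

P -> Q P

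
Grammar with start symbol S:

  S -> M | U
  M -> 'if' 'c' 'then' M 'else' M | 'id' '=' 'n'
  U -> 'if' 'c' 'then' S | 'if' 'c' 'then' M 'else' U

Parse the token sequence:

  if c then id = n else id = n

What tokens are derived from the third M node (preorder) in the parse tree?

id = n

[S [M if c then [M id = n] else [M id = n]]]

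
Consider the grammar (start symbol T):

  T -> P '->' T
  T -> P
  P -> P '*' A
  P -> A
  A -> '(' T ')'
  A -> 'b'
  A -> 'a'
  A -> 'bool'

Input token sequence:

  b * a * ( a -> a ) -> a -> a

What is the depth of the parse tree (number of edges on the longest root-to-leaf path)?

7

[T [P [P [P [A b]] * [A a]] * [A ( [T [P [A a]] -> [T [P [A a]]]] )]] -> [T [P [A a]] -> [T [P [A a]]]]]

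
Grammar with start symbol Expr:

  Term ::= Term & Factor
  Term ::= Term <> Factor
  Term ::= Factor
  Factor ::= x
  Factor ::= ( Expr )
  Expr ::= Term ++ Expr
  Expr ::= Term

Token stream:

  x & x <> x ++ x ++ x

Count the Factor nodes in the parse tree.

[Expr [Term [Term [Term [Factor x]] & [Factor x]] <> [Factor x]] ++ [Expr [Term [Factor x]] ++ [Expr [Term [Factor x]]]]]

5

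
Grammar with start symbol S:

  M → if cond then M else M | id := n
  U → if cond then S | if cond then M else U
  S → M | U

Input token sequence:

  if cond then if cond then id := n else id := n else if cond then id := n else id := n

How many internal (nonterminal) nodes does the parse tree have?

[S [M if cond then [M if cond then [M id := n] else [M id := n]] else [M if cond then [M id := n] else [M id := n]]]]

8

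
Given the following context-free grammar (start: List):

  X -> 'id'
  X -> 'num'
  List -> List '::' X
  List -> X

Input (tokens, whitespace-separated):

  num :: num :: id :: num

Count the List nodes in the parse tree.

4

[List [List [List [List [X num]] :: [X num]] :: [X id]] :: [X num]]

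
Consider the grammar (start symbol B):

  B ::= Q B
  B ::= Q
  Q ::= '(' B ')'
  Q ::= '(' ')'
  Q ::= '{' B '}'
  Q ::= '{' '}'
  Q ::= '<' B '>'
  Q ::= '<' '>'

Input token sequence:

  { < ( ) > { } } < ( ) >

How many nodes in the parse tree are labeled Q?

[B [Q { [B [Q < [B [Q ( )]] >] [B [Q { }]]] }] [B [Q < [B [Q ( )]] >]]]

6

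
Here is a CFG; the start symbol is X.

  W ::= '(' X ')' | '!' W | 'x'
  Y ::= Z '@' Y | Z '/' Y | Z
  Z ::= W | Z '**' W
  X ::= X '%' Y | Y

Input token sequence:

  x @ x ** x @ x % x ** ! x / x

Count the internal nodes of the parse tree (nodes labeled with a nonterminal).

[X [X [Y [Z [W x]] @ [Y [Z [Z [W x]] ** [W x]] @ [Y [Z [W x]]]]]] % [Y [Z [Z [W x]] ** [W ! [W x]]] / [Y [Z [W x]]]]]

22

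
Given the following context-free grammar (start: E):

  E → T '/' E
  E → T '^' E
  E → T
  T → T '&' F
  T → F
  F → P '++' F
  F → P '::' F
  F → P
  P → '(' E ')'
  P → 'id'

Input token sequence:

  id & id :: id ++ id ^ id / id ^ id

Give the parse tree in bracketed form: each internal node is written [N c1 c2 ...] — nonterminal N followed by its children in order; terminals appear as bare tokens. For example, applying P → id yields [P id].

E
T ^ E
T & F ^ E
F & F ^ E
P & F ^ E
id & F ^ E
id & P :: F ^ E
id & id :: F ^ E
id & id :: P ++ F ^ E
id & id :: id ++ F ^ E
id & id :: id ++ P ^ E
id & id :: id ++ id ^ E
id & id :: id ++ id ^ T / E
id & id :: id ++ id ^ F / E
id & id :: id ++ id ^ P / E
id & id :: id ++ id ^ id / E
id & id :: id ++ id ^ id / T ^ E
id & id :: id ++ id ^ id / F ^ E
id & id :: id ++ id ^ id / P ^ E
id & id :: id ++ id ^ id / id ^ E
id & id :: id ++ id ^ id / id ^ T
id & id :: id ++ id ^ id / id ^ F
id & id :: id ++ id ^ id / id ^ P
id & id :: id ++ id ^ id / id ^ id

[E [T [T [F [P id]]] & [F [P id] :: [F [P id] ++ [F [P id]]]]] ^ [E [T [F [P id]]] / [E [T [F [P id]]] ^ [E [T [F [P id]]]]]]]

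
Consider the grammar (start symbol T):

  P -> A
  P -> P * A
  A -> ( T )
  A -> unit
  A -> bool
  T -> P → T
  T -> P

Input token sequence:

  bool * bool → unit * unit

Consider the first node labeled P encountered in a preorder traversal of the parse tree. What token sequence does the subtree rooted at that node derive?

bool * bool

[T [P [P [A bool]] * [A bool]] → [T [P [P [A unit]] * [A unit]]]]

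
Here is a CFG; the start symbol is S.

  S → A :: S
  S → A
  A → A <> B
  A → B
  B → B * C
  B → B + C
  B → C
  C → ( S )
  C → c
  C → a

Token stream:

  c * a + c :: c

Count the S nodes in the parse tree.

2

[S [A [B [B [B [C c]] * [C a]] + [C c]]] :: [S [A [B [C c]]]]]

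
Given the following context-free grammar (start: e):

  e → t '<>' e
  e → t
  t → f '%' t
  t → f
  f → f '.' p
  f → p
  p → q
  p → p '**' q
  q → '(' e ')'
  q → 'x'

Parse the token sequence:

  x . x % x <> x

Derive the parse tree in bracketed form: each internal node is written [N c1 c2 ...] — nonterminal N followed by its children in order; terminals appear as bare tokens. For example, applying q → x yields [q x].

[e [t [f [f [p [q x]]] . [p [q x]]] % [t [f [p [q x]]]]] <> [e [t [f [p [q x]]]]]]

e
t <> e
f % t <> e
f . p % t <> e
p . p % t <> e
q . p % t <> e
x . p % t <> e
x . q % t <> e
x . x % t <> e
x . x % f <> e
x . x % p <> e
x . x % q <> e
x . x % x <> e
x . x % x <> t
x . x % x <> f
x . x % x <> p
x . x % x <> q
x . x % x <> x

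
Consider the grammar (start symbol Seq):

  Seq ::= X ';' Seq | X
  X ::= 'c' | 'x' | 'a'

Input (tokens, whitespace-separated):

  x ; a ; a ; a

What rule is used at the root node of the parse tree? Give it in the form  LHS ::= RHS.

[Seq [X x] ; [Seq [X a] ; [Seq [X a] ; [Seq [X a]]]]]

Seq ::= X ';' Seq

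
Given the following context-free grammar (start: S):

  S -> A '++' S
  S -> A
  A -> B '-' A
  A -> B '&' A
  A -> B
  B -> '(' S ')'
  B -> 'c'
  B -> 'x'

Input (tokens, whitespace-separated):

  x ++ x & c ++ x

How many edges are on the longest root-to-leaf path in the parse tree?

[S [A [B x]] ++ [S [A [B x] & [A [B c]]] ++ [S [A [B x]]]]]

5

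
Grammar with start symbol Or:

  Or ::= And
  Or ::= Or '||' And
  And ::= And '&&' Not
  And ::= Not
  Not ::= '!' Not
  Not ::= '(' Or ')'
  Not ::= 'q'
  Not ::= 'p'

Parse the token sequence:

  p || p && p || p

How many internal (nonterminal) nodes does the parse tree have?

[Or [Or [Or [And [Not p]]] || [And [And [Not p]] && [Not p]]] || [And [Not p]]]

11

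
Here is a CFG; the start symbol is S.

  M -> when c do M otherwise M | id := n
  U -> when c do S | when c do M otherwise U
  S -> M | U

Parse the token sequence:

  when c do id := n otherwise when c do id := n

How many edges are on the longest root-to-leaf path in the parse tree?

5

[S [U when c do [M id := n] otherwise [U when c do [S [M id := n]]]]]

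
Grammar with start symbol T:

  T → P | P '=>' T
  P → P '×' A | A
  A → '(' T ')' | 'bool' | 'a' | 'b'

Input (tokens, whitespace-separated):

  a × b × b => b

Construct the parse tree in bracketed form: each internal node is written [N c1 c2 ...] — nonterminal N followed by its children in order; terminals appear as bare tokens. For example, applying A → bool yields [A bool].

T
P => T
P × A => T
P × A × A => T
A × A × A => T
a × A × A => T
a × b × A => T
a × b × b => T
a × b × b => P
a × b × b => A
a × b × b => b

[T [P [P [P [A a]] × [A b]] × [A b]] => [T [P [A b]]]]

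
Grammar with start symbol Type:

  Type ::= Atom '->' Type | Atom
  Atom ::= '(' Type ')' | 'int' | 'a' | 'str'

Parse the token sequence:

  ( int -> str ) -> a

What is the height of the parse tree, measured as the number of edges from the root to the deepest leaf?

[Type [Atom ( [Type [Atom int] -> [Type [Atom str]]] )] -> [Type [Atom a]]]

5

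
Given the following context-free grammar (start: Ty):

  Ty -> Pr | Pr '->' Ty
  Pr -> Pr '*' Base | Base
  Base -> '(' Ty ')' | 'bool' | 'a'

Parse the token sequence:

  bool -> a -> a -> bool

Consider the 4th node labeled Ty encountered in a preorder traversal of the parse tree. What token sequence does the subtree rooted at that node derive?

[Ty [Pr [Base bool]] -> [Ty [Pr [Base a]] -> [Ty [Pr [Base a]] -> [Ty [Pr [Base bool]]]]]]

bool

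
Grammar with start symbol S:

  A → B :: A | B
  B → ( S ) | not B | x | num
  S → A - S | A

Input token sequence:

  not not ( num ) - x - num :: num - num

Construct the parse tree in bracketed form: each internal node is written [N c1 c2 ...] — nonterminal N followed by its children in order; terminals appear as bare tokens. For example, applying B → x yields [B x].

S
A - S
B - S
not B - S
not not B - S
not not ( S ) - S
not not ( A ) - S
not not ( B ) - S
not not ( num ) - S
not not ( num ) - A - S
not not ( num ) - B - S
not not ( num ) - x - S
not not ( num ) - x - A - S
not not ( num ) - x - B :: A - S
not not ( num ) - x - num :: A - S
not not ( num ) - x - num :: B - S
not not ( num ) - x - num :: num - S
not not ( num ) - x - num :: num - A
not not ( num ) - x - num :: num - B
not not ( num ) - x - num :: num - num

[S [A [B not [B not [B ( [S [A [B num]]] )]]]] - [S [A [B x]] - [S [A [B num] :: [A [B num]]] - [S [A [B num]]]]]]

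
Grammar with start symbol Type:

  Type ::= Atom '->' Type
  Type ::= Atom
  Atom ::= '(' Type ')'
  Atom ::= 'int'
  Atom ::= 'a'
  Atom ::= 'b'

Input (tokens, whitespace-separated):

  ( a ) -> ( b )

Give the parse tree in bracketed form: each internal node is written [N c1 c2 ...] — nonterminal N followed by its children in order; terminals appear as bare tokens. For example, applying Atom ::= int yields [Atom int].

Type
Atom -> Type
( Type ) -> Type
( Atom ) -> Type
( a ) -> Type
( a ) -> Atom
( a ) -> ( Type )
( a ) -> ( Atom )
( a ) -> ( b )

[Type [Atom ( [Type [Atom a]] )] -> [Type [Atom ( [Type [Atom b]] )]]]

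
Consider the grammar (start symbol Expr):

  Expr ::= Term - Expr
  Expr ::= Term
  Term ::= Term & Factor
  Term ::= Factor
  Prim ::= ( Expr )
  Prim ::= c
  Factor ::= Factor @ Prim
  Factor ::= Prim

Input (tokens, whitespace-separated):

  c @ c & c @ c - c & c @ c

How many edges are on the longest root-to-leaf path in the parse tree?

6

[Expr [Term [Term [Factor [Factor [Prim c]] @ [Prim c]]] & [Factor [Factor [Prim c]] @ [Prim c]]] - [Expr [Term [Term [Factor [Prim c]]] & [Factor [Factor [Prim c]] @ [Prim c]]]]]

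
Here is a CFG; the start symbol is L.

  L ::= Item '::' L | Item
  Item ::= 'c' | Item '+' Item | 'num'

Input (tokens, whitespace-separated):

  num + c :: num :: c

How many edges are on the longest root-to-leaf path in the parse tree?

[L [Item [Item num] + [Item c]] :: [L [Item num] :: [L [Item c]]]]

4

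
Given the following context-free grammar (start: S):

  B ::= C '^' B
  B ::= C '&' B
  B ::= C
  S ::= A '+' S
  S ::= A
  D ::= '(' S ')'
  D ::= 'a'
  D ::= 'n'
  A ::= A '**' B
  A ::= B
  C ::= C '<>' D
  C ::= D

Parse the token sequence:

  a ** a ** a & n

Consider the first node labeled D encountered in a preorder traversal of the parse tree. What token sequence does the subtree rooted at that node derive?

[S [A [A [A [B [C [D a]]]] ** [B [C [D a]]]] ** [B [C [D a]] & [B [C [D n]]]]]]

a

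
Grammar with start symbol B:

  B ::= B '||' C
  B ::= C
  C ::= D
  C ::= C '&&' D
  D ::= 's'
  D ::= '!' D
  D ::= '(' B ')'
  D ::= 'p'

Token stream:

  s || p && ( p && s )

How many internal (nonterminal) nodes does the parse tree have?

[B [B [C [D s]]] || [C [C [D p]] && [D ( [B [C [C [D p]] && [D s]]] )]]]

13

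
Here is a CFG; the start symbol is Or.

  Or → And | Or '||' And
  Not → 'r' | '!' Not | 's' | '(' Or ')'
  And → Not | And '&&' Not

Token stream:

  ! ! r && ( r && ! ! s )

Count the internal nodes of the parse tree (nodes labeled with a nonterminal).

[Or [And [And [Not ! [Not ! [Not r]]]] && [Not ( [Or [And [And [Not r]] && [Not ! [Not ! [Not s]]]]] )]]]

14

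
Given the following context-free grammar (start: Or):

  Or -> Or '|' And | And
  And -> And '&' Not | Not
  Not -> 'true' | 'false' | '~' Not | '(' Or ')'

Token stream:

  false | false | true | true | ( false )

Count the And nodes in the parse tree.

[Or [Or [Or [Or [Or [And [Not false]]] | [And [Not false]]] | [And [Not true]]] | [And [Not true]]] | [And [Not ( [Or [And [Not false]]] )]]]

6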